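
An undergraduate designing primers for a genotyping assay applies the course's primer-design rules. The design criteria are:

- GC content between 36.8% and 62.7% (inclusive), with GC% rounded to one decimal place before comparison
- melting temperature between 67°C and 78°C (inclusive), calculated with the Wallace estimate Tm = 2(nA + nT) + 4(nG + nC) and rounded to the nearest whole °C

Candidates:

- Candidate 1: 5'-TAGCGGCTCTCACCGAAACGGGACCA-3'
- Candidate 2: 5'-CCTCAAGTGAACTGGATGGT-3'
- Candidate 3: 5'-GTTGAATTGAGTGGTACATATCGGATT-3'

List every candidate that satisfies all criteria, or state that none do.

Candidate 1 (26 nt, A=7 T=3 G=7 C=9): GC 16/26 = 61.5% ✓; Tm = 2·10 + 4·16 = 84°C, outside 67–78°C ✗ — fails.
Candidate 2 (20 nt, A=5 T=5 G=6 C=4): GC 10/20 = 50.0% ✓; Tm = 2·10 + 4·10 = 60°C, outside 67–78°C ✗ — fails.
Candidate 3 (27 nt, A=7 T=10 G=8 C=2): GC 10/27 = 37.0% ✓; Tm = 2·17 + 4·10 = 74°C ✓ — passes.

Candidate 3 only.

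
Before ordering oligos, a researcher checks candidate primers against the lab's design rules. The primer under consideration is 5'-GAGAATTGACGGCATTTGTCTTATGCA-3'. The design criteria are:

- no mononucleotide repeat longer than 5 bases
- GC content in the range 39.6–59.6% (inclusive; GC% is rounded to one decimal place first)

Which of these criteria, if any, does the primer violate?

Base counts: A=7, T=9, G=7, C=4 (length 27).
homopolymer run: longest run = 3 ✓
GC content: GC 11/27 = 40.7% ✓

Meets all criteria.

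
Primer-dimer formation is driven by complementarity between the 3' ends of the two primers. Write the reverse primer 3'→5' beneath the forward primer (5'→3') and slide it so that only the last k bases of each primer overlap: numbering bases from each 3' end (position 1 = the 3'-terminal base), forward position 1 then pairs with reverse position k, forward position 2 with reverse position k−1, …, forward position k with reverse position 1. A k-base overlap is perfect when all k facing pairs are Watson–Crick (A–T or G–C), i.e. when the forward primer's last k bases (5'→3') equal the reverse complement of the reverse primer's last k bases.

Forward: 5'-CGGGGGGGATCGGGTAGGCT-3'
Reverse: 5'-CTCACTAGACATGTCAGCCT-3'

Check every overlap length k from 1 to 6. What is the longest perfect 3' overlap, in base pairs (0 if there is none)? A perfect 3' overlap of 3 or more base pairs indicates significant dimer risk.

Longest perfect overlap: 5 complementary base pairs; significant dimer risk (threshold 3).

Last 6 bases (5'→3') — forward …TAGGCT, reverse …CAGCCT.
Reverse complement of the reverse primer's last 6 bases: AGGCTG; its first k bases are the reverse complement of the reverse primer's last k bases, so a perfect k-base overlap needs the forward primer's last k bases to equal them.
Comparing (forward last k vs required): k=1: T vs A ✗; k=2: CT vs AG ✗; k=3: GCT vs AGG ✗; k=4: GGCT vs AGGC ✗; k=5: AGGCT vs AGGCT ✓; k=6: TAGGCT vs AGGCTG ✗.
Only k = 5 is perfect, so the longest perfect 3' overlap is 5.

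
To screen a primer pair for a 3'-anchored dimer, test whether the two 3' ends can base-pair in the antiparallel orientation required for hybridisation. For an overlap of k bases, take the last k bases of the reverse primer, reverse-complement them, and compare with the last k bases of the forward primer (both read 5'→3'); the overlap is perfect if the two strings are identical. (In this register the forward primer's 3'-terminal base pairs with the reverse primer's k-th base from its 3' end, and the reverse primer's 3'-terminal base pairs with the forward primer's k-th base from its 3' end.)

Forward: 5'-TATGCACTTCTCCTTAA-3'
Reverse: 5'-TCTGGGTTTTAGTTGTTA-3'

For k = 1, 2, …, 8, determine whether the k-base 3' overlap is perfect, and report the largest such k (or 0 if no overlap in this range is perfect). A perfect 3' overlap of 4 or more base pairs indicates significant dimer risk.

Longest perfect overlap: 3 complementary base pairs; below the dimer-risk threshold (threshold 4).

Last 8 bases (5'→3') — forward …CTCCTTAA, reverse …AGTTGTTA.
Reverse complement of the reverse primer's last 8 bases: TAACAACT; its first k bases are the reverse complement of the reverse primer's last k bases, so a perfect k-base overlap needs the forward primer's last k bases to equal them.
Comparing (forward last k vs required): k=1: A vs T ✗; k=2: AA vs TA ✗; k=3: TAA vs TAA ✓; k=4: TTAA vs TAAC ✗; k=5: CTTAA vs TAACA ✗; k=6: CCTTAA vs TAACAA ✗; k=7: TCCTTAA vs TAACAAC ✗; k=8: CTCCTTAA vs TAACAACT ✗.
Only k = 3 is perfect, so the longest perfect 3' overlap is 3.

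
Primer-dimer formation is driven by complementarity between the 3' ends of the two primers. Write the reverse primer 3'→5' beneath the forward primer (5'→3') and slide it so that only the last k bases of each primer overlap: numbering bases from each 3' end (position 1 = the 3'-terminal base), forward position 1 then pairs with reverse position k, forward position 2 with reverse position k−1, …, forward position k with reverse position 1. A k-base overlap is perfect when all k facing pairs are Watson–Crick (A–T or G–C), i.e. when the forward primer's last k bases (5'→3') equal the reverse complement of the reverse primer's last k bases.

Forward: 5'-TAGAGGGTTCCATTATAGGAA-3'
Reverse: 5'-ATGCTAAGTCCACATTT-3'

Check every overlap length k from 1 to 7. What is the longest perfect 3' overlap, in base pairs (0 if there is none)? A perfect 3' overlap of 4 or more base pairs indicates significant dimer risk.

Longest perfect overlap: 2 complementary base pairs; below the dimer-risk threshold (threshold 4).

Last 7 bases (5'→3') — forward …ATAGGAA, reverse …CACATTT.
Reverse complement of the reverse primer's last 7 bases: AAATGTG; its first k bases are the reverse complement of the reverse primer's last k bases, so a perfect k-base overlap needs the forward primer's last k bases to equal them.
Comparing (forward last k vs required): k=1: A vs A ✓; k=2: AA vs AA ✓; k=3: GAA vs AAA ✗; k=4: GGAA vs AAAT ✗; k=5: AGGAA vs AAATG ✗; k=6: TAGGAA vs AAATGT ✗; k=7: ATAGGAA vs AAATGTG ✗.
Perfect overlaps at k = 1, 2; the largest is 2.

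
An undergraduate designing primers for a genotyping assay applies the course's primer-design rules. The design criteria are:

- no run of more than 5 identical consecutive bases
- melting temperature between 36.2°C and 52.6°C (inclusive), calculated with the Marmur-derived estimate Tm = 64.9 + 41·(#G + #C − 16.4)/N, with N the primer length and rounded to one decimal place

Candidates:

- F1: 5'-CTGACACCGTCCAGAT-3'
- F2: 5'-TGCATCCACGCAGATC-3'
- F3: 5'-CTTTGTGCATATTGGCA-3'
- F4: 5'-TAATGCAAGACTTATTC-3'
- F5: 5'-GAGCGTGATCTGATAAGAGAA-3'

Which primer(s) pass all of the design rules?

F1, F2, F3, F4 and F5.

F1 (16 nt, A=4 T=3 G=3 C=6): longest run = 2 ✓; Tm = 64.9 + 41·(9 − 16.4)/16 = 45.9°C ✓ — passes.
F2 (16 nt, A=4 T=3 G=3 C=6): longest run = 2 ✓; Tm = 64.9 + 41·(9 − 16.4)/16 = 45.9°C ✓ — passes.
F3 (17 nt, A=3 T=7 G=4 C=3): longest run = 3 ✓; Tm = 64.9 + 41·(7 − 16.4)/17 = 42.2°C ✓ — passes.
F4 (17 nt, A=6 T=6 G=2 C=3): longest run = 2 ✓; Tm = 64.9 + 41·(5 − 16.4)/17 = 37.4°C ✓ — passes.
F5 (21 nt, A=8 T=4 G=7 C=2): longest run = 2 ✓; Tm = 64.9 + 41·(9 − 16.4)/21 = 50.5°C ✓ — passes.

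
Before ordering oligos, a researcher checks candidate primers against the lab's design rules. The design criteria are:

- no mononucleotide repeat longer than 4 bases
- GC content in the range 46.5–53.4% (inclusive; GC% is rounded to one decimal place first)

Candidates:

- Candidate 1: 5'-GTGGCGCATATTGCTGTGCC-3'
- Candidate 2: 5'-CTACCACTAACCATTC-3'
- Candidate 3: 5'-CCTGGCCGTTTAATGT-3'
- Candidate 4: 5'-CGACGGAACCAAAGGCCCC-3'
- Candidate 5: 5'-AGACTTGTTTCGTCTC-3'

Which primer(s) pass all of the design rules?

Candidate 3 only.

Candidate 1 (20 nt, A=2 T=6 G=7 C=5): longest run = 2 ✓; GC 12/20 = 60.0%, outside 46.5–53.4% ✗ — fails.
Candidate 2 (16 nt, A=5 T=4 G=0 C=7): longest run = 2 ✓; GC 7/16 = 43.8%, outside 46.5–53.4% ✗ — fails.
Candidate 3 (16 nt, A=2 T=6 G=4 C=4): longest run = 3 ✓; GC 8/16 = 50.0% ✓ — passes.
Candidate 4 (19 nt, A=6 T=0 G=5 C=8): longest run = 4 ✓; GC 13/19 = 68.4%, outside 46.5–53.4% ✗ — fails.
Candidate 5 (16 nt, A=2 T=7 G=3 C=4): longest run = 3 ✓; GC 7/16 = 43.8%, outside 46.5–53.4% ✗ — fails.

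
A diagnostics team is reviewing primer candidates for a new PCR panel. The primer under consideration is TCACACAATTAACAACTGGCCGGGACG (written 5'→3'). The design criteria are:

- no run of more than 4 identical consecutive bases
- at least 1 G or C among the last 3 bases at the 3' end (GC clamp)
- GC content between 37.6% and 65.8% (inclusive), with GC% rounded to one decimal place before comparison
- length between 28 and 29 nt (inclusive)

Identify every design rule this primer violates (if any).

Base counts: A=9, T=4, G=6, C=8 (length 27).
homopolymer run: longest run = 3 ✓
GC clamp: 3' end ACG has 2 G/C ✓
GC content: GC 14/27 = 51.9% ✓
length: length 27, outside 28–29 ✗

Fails: length.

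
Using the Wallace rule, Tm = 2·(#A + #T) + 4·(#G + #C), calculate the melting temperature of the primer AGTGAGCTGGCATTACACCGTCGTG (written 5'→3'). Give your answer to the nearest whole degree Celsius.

Base counts: A=5, T=6, G=8, C=6 (length 25).
Tm = 2·(5+6) + 4·(8+6) = 2·11 + 4·14 = 22 + 56 = 78°C.

78°C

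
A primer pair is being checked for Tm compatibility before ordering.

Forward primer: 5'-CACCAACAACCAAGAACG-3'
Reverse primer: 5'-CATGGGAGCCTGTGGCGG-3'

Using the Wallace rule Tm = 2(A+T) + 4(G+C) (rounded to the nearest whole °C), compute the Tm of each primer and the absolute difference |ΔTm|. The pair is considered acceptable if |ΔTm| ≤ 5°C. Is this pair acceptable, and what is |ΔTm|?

Forward: A=9 T=0 G=2 C=7 → Tm = 2·9 + 4·9 = 54°C.
Reverse: A=2 T=3 G=9 C=4 → Tm = 2·5 + 4·13 = 62°C.
|ΔTm| = |54 − 62| = 8°C, > 5°C.

|ΔTm| = 8°C; the pair is not acceptable.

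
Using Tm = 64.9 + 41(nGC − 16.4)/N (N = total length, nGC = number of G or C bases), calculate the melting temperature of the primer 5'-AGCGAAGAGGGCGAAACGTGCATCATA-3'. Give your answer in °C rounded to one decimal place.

61.3°C

Base counts: A=10, T=3, G=9, C=5; G+C = 14, N = 27.
Tm = 64.9 + 41·(14 − 16.4)/27 = 64.9 + -98.40/27 = 61.3°C.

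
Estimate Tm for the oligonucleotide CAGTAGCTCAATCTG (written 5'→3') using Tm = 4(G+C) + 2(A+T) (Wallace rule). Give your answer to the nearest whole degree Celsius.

44°C

Base counts: A=4, T=4, G=3, C=4 (length 15).
Tm = 2·(4+4) + 4·(3+4) = 2·8 + 4·7 = 16 + 28 = 44°C.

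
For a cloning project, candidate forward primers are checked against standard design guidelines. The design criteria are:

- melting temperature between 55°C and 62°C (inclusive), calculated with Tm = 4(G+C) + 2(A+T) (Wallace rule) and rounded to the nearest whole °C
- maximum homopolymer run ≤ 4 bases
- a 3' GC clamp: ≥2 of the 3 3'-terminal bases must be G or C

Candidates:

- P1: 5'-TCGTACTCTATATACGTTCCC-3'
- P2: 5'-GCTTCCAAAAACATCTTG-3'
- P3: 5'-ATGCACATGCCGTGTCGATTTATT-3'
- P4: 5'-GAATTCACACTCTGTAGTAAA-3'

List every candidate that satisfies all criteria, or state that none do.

P1 (21 nt, A=4 T=8 G=2 C=7): Tm = 2·12 + 4·9 = 60°C ✓; longest run = 3 ✓; 3' end CCC has 3 G/C ✓ — passes.
P2 (18 nt, A=6 T=5 G=2 C=5): Tm = 2·11 + 4·7 = 50°C, outside 55–62°C ✗; longest run = 5, exceeds 4 ✗; 3' end TTG has 1 G/C, need ≥2 ✗ — fails.
P3 (24 nt, A=5 T=9 G=5 C=5): Tm = 2·14 + 4·10 = 68°C, outside 55–62°C ✗; longest run = 3 ✓; 3' end ATT has 0 G/C, need ≥2 ✗ — fails.
P4 (21 nt, A=8 T=6 G=3 C=4): Tm = 2·14 + 4·7 = 56°C ✓; longest run = 3 ✓; 3' end AAA has 0 G/C, need ≥2 ✗ — fails.

P1 only.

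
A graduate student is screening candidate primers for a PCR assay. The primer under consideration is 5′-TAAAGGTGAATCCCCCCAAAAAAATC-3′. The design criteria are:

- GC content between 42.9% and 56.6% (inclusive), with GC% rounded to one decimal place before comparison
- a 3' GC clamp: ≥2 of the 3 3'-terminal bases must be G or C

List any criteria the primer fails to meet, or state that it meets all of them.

Base counts: A=12, T=4, G=3, C=7 (length 26).
GC content: GC 10/26 = 38.5%, outside 42.9–56.6% ✗
GC clamp: 3' end ATC has 1 G/C, need ≥2 ✗

Fails: GC content, GC clamp.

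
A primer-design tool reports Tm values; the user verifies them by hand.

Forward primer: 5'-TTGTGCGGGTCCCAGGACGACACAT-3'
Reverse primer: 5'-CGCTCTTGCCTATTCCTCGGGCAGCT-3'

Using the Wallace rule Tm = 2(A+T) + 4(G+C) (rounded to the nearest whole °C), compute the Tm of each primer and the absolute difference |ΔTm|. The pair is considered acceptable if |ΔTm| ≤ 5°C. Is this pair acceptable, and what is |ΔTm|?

|ΔTm| = 4°C; the pair is acceptable.

Forward: A=5 T=5 G=8 C=7 → Tm = 2·10 + 4·15 = 80°C.
Reverse: A=2 T=8 G=6 C=10 → Tm = 2·10 + 4·16 = 84°C.
|ΔTm| = |80 − 84| = 4°C, ≤ 5°C.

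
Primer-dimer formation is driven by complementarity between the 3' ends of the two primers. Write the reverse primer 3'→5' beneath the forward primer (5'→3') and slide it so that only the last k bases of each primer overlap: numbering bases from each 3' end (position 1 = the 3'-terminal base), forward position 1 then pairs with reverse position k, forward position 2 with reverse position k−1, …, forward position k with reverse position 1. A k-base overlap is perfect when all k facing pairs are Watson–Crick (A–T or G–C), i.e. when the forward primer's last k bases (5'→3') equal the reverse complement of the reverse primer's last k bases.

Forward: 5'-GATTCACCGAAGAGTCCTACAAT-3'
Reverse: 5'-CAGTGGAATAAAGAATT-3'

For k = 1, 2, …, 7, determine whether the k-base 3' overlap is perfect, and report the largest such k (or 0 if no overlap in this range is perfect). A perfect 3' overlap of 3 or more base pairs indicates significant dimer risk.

Last 7 bases (5'→3') — forward …CTACAAT, reverse …AAGAATT.
Reverse complement of the reverse primer's last 7 bases: AATTCTT; its first k bases are the reverse complement of the reverse primer's last k bases, so a perfect k-base overlap needs the forward primer's last k bases to equal them.
Comparing (forward last k vs required): k=1: T vs A ✗; k=2: AT vs AA ✗; k=3: AAT vs AAT ✓; k=4: CAAT vs AATT ✗; k=5: ACAAT vs AATTC ✗; k=6: TACAAT vs AATTCT ✗; k=7: CTACAAT vs AATTCTT ✗.
Only k = 3 is perfect, so the longest perfect 3' overlap is 3.

Longest perfect overlap: 3 complementary base pairs; significant dimer risk (threshold 3).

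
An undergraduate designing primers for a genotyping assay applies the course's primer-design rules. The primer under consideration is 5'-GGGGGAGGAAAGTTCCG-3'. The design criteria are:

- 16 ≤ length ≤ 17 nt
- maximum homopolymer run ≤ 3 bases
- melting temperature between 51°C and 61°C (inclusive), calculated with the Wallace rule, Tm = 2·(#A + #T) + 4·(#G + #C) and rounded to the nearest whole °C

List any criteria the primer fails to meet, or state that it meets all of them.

Base counts: A=4, T=2, G=9, C=2 (length 17).
length: length 17 ✓
homopolymer run: longest run = 5, exceeds 3 ✗
Tm: Tm = 2·6 + 4·11 = 56°C ✓

Fails: homopolymer run.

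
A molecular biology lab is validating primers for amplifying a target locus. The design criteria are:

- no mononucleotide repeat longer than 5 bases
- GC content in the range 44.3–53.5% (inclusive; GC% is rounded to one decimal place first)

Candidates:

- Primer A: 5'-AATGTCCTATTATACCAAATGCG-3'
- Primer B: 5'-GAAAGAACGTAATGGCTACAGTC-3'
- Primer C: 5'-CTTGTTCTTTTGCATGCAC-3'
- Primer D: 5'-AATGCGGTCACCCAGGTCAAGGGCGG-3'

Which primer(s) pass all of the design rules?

None of the candidates satisfy all criteria.

Primer A (23 nt, A=8 T=7 G=3 C=5): longest run = 3 ✓; GC 8/23 = 34.8%, outside 44.3–53.5% ✗ — fails.
Primer B (23 nt, A=9 T=4 G=6 C=4): longest run = 3 ✓; GC 10/23 = 43.5%, outside 44.3–53.5% ✗ — fails.
Primer C (19 nt, A=2 T=9 G=3 C=5): longest run = 4 ✓; GC 8/19 = 42.1%, outside 44.3–53.5% ✗ — fails.
Primer D (26 nt, A=6 T=3 G=10 C=7): longest run = 3 ✓; GC 17/26 = 65.4%, outside 44.3–53.5% ✗ — fails.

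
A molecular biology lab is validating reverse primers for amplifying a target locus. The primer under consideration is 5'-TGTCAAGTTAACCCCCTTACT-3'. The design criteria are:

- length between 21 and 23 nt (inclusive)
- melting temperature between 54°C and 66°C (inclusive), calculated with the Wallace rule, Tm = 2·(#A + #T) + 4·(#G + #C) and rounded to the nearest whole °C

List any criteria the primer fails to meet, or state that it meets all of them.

Base counts: A=5, T=7, G=2, C=7 (length 21).
length: length 21 ✓
Tm: Tm = 2·12 + 4·9 = 60°C ✓

Meets all criteria.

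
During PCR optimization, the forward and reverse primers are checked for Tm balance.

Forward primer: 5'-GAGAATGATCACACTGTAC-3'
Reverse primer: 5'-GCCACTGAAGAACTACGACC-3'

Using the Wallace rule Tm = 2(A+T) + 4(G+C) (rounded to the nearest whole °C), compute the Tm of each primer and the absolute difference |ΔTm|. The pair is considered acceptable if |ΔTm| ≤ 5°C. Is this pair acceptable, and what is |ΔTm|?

|ΔTm| = 8°C; the pair is not acceptable.

Forward: A=7 T=4 G=4 C=4 → Tm = 2·11 + 4·8 = 54°C.
Reverse: A=7 T=2 G=4 C=7 → Tm = 2·9 + 4·11 = 62°C.
|ΔTm| = |54 − 62| = 8°C, > 5°C.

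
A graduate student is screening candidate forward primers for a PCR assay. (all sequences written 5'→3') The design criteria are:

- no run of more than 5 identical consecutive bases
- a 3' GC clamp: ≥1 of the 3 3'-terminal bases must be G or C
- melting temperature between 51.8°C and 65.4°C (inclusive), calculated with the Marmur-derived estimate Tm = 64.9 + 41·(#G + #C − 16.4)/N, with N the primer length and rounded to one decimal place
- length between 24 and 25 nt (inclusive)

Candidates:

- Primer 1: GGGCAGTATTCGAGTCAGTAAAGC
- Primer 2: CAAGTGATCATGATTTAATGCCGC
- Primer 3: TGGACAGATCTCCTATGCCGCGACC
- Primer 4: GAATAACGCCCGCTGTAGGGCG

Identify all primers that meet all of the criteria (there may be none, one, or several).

Primer 1 (24 nt, A=7 T=5 G=8 C=4): longest run = 3 ✓; 3' end AGC has 2 G/C ✓; Tm = 64.9 + 41·(12 − 16.4)/24 = 57.4°C ✓; length 24 ✓ — passes.
Primer 2 (24 nt, A=7 T=7 G=5 C=5): longest run = 3 ✓; 3' end CGC has 3 G/C ✓; Tm = 64.9 + 41·(10 − 16.4)/24 = 54.0°C ✓; length 24 ✓ — passes.
Primer 3 (25 nt, A=5 T=5 G=6 C=9): longest run = 2 ✓; 3' end ACC has 2 G/C ✓; Tm = 64.9 + 41·(15 − 16.4)/25 = 62.6°C ✓; length 25 ✓ — passes.
Primer 4 (22 nt, A=5 T=3 G=8 C=6): longest run = 3 ✓; 3' end GCG has 3 G/C ✓; Tm = 64.9 + 41·(14 − 16.4)/22 = 60.4°C ✓; length 22, outside 24–25 ✗ — fails.

Primer 1, Primer 2 and Primer 3.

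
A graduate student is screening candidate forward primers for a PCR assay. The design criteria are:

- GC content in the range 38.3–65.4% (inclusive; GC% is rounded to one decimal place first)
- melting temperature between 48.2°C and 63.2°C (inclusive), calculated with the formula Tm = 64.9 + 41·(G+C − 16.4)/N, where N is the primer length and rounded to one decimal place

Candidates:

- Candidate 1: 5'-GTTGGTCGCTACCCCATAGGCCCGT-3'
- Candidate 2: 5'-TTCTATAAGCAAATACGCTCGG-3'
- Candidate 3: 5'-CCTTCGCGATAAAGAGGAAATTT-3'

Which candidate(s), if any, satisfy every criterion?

Candidate 2 and Candidate 3.

Candidate 1 (25 nt, A=3 T=6 G=7 C=9): GC 16/25 = 64.0% ✓; Tm = 64.9 + 41·(16 − 16.4)/25 = 64.2°C, outside 48.2–63.2°C ✗ — fails.
Candidate 2 (22 nt, A=7 T=6 G=4 C=5): GC 9/22 = 40.9% ✓; Tm = 64.9 + 41·(9 − 16.4)/22 = 51.1°C ✓ — passes.
Candidate 3 (23 nt, A=8 T=6 G=5 C=4): GC 9/23 = 39.1% ✓; Tm = 64.9 + 41·(9 − 16.4)/23 = 51.7°C ✓ — passes.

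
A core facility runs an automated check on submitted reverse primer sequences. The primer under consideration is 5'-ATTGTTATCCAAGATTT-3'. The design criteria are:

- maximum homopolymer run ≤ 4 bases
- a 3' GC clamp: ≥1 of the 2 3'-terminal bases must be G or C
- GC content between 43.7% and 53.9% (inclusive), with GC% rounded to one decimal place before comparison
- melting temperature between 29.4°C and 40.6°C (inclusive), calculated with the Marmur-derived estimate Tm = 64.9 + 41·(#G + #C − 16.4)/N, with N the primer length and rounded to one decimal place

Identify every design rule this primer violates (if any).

Fails: GC clamp, GC content.

Base counts: A=5, T=8, G=2, C=2 (length 17).
homopolymer run: longest run = 3 ✓
GC clamp: 3' end TT has 0 G/C, need ≥1 ✗
GC content: GC 4/17 = 23.5%, outside 43.7–53.9% ✗
Tm: Tm = 64.9 + 41·(4 − 16.4)/17 = 35.0°C ✓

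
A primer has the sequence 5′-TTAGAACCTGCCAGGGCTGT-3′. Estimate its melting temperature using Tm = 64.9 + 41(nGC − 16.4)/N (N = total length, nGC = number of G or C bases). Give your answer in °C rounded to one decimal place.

53.8°C

Base counts: A=4, T=5, G=6, C=5; G+C = 11, N = 20.
Tm = 64.9 + 41·(11 − 16.4)/20 = 64.9 + -221.40/20 = 53.8°C.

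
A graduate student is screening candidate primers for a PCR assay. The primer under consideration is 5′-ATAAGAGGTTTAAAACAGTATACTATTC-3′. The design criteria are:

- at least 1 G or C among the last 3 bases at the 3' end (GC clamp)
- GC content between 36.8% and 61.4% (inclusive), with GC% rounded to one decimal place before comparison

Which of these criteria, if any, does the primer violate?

Base counts: A=12, T=9, G=4, C=3 (length 28).
GC clamp: 3' end TTC has 1 G/C ✓
GC content: GC 7/28 = 25.0%, outside 36.8–61.4% ✗

Fails: GC content.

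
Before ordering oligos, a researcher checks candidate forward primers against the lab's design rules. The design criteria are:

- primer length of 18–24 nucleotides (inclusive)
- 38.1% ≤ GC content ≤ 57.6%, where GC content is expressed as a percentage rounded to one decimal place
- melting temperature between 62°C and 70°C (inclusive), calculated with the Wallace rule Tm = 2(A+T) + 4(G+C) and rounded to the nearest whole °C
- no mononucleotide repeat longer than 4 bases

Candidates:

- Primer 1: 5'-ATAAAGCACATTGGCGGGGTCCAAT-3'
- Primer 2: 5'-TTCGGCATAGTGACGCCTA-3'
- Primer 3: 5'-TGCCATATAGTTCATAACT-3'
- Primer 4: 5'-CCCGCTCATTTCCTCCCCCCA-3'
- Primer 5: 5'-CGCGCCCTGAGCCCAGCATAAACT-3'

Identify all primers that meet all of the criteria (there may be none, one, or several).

Primer 1 (25 nt, A=8 T=5 G=7 C=5): length 25, outside 18–24 ✗; GC 12/25 = 48.0% ✓; Tm = 2·13 + 4·12 = 74°C, outside 62–70°C ✗; longest run = 4 ✓ — fails.
Primer 2 (19 nt, A=4 T=5 G=5 C=5): length 19 ✓; GC 10/19 = 52.6% ✓; Tm = 2·9 + 4·10 = 58°C, outside 62–70°C ✗; longest run = 2 ✓ — fails.
Primer 3 (19 nt, A=6 T=7 G=2 C=4): length 19 ✓; GC 6/19 = 31.6%, outside 38.1–57.6% ✗; Tm = 2·13 + 4·6 = 50°C, outside 62–70°C ✗; longest run = 2 ✓ — fails.
Primer 4 (21 nt, A=2 T=5 G=1 C=13): length 21 ✓; GC 14/21 = 66.7%, outside 38.1–57.6% ✗; Tm = 2·7 + 4·14 = 70°C ✓; longest run = 6, exceeds 4 ✗ — fails.
Primer 5 (24 nt, A=6 T=3 G=5 C=10): length 24 ✓; GC 15/24 = 62.5%, outside 38.1–57.6% ✗; Tm = 2·9 + 4·15 = 78°C, outside 62–70°C ✗; longest run = 3 ✓ — fails.

None of the candidates satisfy all criteria.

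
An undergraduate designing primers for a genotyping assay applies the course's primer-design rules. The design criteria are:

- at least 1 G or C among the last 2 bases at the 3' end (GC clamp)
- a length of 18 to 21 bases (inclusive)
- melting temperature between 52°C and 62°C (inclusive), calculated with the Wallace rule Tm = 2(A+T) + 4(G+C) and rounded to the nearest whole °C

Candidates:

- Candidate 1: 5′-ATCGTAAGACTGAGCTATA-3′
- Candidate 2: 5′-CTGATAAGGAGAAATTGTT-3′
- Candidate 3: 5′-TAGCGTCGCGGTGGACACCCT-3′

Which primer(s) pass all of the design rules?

Candidate 1 (19 nt, A=7 T=5 G=4 C=3): 3' end TA has 0 G/C, need ≥1 ✗; length 19 ✓; Tm = 2·12 + 4·7 = 52°C ✓ — fails.
Candidate 2 (19 nt, A=7 T=6 G=5 C=1): 3' end TT has 0 G/C, need ≥1 ✗; length 19 ✓; Tm = 2·13 + 4·6 = 50°C, outside 52–62°C ✗ — fails.
Candidate 3 (21 nt, A=3 T=4 G=7 C=7): 3' end CT has 1 G/C ✓; length 21 ✓; Tm = 2·7 + 4·14 = 70°C, outside 52–62°C ✗ — fails.

None of the candidates satisfy all criteria.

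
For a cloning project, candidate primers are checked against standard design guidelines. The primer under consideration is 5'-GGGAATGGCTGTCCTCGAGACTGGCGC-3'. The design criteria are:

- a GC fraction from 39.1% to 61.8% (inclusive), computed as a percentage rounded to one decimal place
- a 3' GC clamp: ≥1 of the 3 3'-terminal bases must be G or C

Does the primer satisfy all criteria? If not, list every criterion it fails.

Base counts: A=4, T=5, G=11, C=7 (length 27).
GC content: GC 18/27 = 66.7%, outside 39.1–61.8% ✗
GC clamp: 3' end CGC has 3 G/C ✓

Fails: GC content.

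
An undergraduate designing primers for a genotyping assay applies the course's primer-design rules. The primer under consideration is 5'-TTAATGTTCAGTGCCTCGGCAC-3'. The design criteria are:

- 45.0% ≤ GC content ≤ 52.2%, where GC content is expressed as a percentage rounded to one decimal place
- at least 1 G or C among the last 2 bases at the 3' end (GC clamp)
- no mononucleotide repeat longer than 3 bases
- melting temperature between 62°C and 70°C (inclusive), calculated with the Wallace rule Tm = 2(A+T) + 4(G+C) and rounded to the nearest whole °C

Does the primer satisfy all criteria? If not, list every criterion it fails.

Meets all criteria.

Base counts: A=4, T=7, G=5, C=6 (length 22).
GC content: GC 11/22 = 50.0% ✓
GC clamp: 3' end AC has 1 G/C ✓
homopolymer run: longest run = 2 ✓
Tm: Tm = 2·11 + 4·11 = 66°C ✓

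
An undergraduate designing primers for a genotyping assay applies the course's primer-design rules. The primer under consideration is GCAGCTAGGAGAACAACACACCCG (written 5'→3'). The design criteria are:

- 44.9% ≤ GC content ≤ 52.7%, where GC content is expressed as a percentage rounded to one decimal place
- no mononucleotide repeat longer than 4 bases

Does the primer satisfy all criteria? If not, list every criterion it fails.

Fails: GC content.

Base counts: A=9, T=1, G=6, C=8 (length 24).
GC content: GC 14/24 = 58.3%, outside 44.9–52.7% ✗
homopolymer run: longest run = 3 ✓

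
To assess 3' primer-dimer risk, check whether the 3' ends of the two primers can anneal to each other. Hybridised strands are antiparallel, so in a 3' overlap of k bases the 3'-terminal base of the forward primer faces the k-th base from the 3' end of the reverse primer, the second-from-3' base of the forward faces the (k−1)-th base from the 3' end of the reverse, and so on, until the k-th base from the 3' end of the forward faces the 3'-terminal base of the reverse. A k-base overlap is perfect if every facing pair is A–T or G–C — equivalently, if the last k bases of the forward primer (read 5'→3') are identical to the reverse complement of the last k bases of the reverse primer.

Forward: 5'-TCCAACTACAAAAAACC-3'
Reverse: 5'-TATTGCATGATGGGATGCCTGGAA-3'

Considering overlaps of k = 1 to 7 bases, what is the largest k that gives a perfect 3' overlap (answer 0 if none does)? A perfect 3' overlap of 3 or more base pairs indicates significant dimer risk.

Longest perfect overlap: 0 complementary base pairs; below the dimer-risk threshold (threshold 3).

Last 7 bases (5'→3') — forward …AAAAACC, reverse …CCTGGAA.
Reverse complement of the reverse primer's last 7 bases: TTCCAGG; its first k bases are the reverse complement of the reverse primer's last k bases, so a perfect k-base overlap needs the forward primer's last k bases to equal them.
Comparing (forward last k vs required): k=1: C vs T ✗; k=2: CC vs TT ✗; k=3: ACC vs TTC ✗; k=4: AACC vs TTCC ✗; k=5: AAACC vs TTCCA ✗; k=6: AAAACC vs TTCCAG ✗; k=7: AAAAACC vs TTCCAGG ✗.
No overlap length from 1 to 7 is perfect, so the longest perfect 3' overlap is 0.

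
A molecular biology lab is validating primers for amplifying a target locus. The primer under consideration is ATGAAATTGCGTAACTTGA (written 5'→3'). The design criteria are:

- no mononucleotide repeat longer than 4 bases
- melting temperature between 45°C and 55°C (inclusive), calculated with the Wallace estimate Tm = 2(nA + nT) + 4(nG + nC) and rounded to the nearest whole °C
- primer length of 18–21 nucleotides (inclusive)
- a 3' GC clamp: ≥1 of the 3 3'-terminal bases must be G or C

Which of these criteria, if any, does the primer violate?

Base counts: A=7, T=6, G=4, C=2 (length 19).
homopolymer run: longest run = 3 ✓
Tm: Tm = 2·13 + 4·6 = 50°C ✓
length: length 19 ✓
GC clamp: 3' end TGA has 1 G/C ✓

Meets all criteria.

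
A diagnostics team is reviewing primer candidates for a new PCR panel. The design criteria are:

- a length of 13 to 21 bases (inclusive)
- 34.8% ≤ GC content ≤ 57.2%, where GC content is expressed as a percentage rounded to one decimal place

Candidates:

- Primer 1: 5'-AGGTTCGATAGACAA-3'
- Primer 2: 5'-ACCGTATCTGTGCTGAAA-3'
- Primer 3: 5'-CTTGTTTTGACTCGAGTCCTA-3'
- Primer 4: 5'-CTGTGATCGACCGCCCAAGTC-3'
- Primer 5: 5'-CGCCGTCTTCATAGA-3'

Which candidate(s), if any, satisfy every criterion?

Primer 1 (15 nt, A=6 T=3 G=4 C=2): length 15 ✓; GC 6/15 = 40.0% ✓ — passes.
Primer 2 (18 nt, A=5 T=5 G=4 C=4): length 18 ✓; GC 8/18 = 44.4% ✓ — passes.
Primer 3 (21 nt, A=3 T=9 G=4 C=5): length 21 ✓; GC 9/21 = 42.9% ✓ — passes.
Primer 4 (21 nt, A=4 T=4 G=5 C=8): length 21 ✓; GC 13/21 = 61.9%, outside 34.8–57.2% ✗ — fails.
Primer 5 (15 nt, A=3 T=4 G=3 C=5): length 15 ✓; GC 8/15 = 53.3% ✓ — passes.

Primer 1, Primer 2, Primer 3 and Primer 5.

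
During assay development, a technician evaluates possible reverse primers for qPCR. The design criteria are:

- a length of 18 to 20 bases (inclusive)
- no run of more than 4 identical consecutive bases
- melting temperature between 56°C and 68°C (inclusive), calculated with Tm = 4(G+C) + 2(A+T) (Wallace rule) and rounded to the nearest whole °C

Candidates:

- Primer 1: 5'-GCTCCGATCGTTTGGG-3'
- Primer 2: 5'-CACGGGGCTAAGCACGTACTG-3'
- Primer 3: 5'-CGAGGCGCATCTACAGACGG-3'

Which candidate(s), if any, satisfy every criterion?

Primer 1 (16 nt, A=1 T=5 G=6 C=4): length 16, outside 18–20 ✗; longest run = 3 ✓; Tm = 2·6 + 4·10 = 52°C, outside 56–68°C ✗ — fails.
Primer 2 (21 nt, A=5 T=3 G=7 C=6): length 21, outside 18–20 ✗; longest run = 4 ✓; Tm = 2·8 + 4·13 = 68°C ✓ — fails.
Primer 3 (20 nt, A=5 T=2 G=7 C=6): length 20 ✓; longest run = 2 ✓; Tm = 2·7 + 4·13 = 66°C ✓ — passes.

Primer 3 only.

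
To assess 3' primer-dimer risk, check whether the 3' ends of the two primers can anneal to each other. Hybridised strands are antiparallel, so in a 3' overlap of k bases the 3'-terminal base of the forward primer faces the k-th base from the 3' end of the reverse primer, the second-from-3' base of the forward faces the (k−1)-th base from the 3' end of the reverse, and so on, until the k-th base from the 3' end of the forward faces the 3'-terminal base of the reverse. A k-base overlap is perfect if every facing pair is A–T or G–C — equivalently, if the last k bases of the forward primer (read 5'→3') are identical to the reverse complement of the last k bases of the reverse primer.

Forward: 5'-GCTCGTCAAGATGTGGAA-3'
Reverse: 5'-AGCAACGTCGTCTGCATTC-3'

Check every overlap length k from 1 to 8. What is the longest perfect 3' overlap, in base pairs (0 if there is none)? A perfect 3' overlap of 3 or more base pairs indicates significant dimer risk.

Longest perfect overlap: 3 complementary base pairs; significant dimer risk (threshold 3).

Last 8 bases (5'→3') — forward …ATGTGGAA, reverse …CTGCATTC.
Reverse complement of the reverse primer's last 8 bases: GAATGCAG; its first k bases are the reverse complement of the reverse primer's last k bases, so a perfect k-base overlap needs the forward primer's last k bases to equal them.
Comparing (forward last k vs required): k=1: A vs G ✗; k=2: AA vs GA ✗; k=3: GAA vs GAA ✓; k=4: GGAA vs GAAT ✗; k=5: TGGAA vs GAATG ✗; k=6: GTGGAA vs GAATGC ✗; k=7: TGTGGAA vs GAATGCA ✗; k=8: ATGTGGAA vs GAATGCAG ✗.
Only k = 3 is perfect, so the longest perfect 3' overlap is 3.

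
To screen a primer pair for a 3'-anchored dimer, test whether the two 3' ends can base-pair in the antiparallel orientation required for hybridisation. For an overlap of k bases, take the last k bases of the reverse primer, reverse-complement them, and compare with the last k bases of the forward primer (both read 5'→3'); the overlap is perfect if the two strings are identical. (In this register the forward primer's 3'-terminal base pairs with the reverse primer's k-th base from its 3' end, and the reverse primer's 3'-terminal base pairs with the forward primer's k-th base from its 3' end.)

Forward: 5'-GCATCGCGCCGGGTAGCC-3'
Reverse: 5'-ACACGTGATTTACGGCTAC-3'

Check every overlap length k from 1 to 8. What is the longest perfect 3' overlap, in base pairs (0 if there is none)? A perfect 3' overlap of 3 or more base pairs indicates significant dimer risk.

Last 8 bases (5'→3') — forward …GGGTAGCC, reverse …ACGGCTAC.
Reverse complement of the reverse primer's last 8 bases: GTAGCCGT; its first k bases are the reverse complement of the reverse primer's last k bases, so a perfect k-base overlap needs the forward primer's last k bases to equal them.
Comparing (forward last k vs required): k=1: C vs G ✗; k=2: CC vs GT ✗; k=3: GCC vs GTA ✗; k=4: AGCC vs GTAG ✗; k=5: TAGCC vs GTAGC ✗; k=6: GTAGCC vs GTAGCC ✓; k=7: GGTAGCC vs GTAGCCG ✗; k=8: GGGTAGCC vs GTAGCCGT ✗.
Only k = 6 is perfect, so the longest perfect 3' overlap is 6.

Longest perfect overlap: 6 complementary base pairs; significant dimer risk (threshold 3).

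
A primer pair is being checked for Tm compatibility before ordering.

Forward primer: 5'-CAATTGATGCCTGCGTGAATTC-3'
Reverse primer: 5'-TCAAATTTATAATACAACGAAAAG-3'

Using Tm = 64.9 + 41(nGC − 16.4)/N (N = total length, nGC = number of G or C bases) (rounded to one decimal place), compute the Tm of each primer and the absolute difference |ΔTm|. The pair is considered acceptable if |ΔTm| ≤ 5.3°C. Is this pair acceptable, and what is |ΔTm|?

Forward: G+C = 10, N = 22 → Tm = 64.9 + 41·(10 − 16.4)/22 = 53.0°C.
Reverse: G+C = 5, N = 24 → Tm = 64.9 + 41·(5 − 16.4)/24 = 45.4°C.
|ΔTm| = |53.0 − 45.4| = 7.6°C, > 5.3°C.

|ΔTm| = 7.6°C; the pair is not acceptable.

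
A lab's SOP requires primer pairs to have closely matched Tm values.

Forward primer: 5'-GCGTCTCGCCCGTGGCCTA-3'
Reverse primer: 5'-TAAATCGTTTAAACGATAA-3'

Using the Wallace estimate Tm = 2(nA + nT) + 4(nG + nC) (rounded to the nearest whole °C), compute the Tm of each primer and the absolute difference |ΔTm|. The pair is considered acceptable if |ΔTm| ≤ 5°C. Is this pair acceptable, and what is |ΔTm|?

|ΔTm| = 20°C; the pair is not acceptable.

Forward: A=1 T=4 G=6 C=8 → Tm = 2·5 + 4·14 = 66°C.
Reverse: A=9 T=6 G=2 C=2 → Tm = 2·15 + 4·4 = 46°C.
|ΔTm| = |66 − 46| = 20°C, > 5°C.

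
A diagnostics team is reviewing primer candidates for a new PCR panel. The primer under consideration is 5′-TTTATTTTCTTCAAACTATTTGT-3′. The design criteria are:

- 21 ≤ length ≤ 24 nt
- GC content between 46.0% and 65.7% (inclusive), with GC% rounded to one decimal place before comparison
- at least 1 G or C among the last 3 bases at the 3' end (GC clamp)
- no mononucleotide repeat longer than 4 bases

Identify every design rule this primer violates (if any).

Base counts: A=5, T=14, G=1, C=3 (length 23).
length: length 23 ✓
GC content: GC 4/23 = 17.4%, outside 46.0–65.7% ✗
GC clamp: 3' end TGT has 1 G/C ✓
homopolymer run: longest run = 4 ✓

Fails: GC content.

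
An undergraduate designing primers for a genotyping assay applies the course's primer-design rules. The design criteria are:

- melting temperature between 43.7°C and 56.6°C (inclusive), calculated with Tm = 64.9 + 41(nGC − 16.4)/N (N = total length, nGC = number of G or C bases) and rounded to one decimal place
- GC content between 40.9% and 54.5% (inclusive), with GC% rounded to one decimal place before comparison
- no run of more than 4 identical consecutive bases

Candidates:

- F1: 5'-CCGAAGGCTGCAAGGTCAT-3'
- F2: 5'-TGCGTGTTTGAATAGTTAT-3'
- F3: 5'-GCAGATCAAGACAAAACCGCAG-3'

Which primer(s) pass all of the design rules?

F1 (19 nt, A=5 T=3 G=6 C=5): Tm = 64.9 + 41·(11 − 16.4)/19 = 53.2°C ✓; GC 11/19 = 57.9%, outside 40.9–54.5% ✗; longest run = 2 ✓ — fails.
F2 (19 nt, A=4 T=9 G=5 C=1): Tm = 64.9 + 41·(6 − 16.4)/19 = 42.5°C, outside 43.7–56.6°C ✗; GC 6/19 = 31.6%, outside 40.9–54.5% ✗; longest run = 3 ✓ — fails.
F3 (22 nt, A=10 T=1 G=5 C=6): Tm = 64.9 + 41·(11 − 16.4)/22 = 54.8°C ✓; GC 11/22 = 50.0% ✓; longest run = 4 ✓ — passes.

F3 only.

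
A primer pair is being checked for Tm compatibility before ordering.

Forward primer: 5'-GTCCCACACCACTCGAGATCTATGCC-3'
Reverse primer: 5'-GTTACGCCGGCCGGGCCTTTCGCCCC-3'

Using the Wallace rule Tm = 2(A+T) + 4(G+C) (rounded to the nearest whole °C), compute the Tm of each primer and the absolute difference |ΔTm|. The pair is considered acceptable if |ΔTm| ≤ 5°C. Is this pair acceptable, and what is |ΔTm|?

|ΔTm| = 10°C; the pair is not acceptable.

Forward: A=6 T=5 G=4 C=11 → Tm = 2·11 + 4·15 = 82°C.
Reverse: A=1 T=5 G=8 C=12 → Tm = 2·6 + 4·20 = 92°C.
|ΔTm| = |82 − 92| = 10°C, > 5°C.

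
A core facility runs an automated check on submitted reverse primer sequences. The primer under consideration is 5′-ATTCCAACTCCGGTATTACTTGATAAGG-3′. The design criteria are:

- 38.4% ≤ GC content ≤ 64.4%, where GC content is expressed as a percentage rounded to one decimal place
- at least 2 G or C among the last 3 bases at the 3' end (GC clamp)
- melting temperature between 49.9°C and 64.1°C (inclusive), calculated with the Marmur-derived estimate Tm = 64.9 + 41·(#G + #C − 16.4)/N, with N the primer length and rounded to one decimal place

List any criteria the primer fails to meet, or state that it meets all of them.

Meets all criteria.

Base counts: A=8, T=9, G=5, C=6 (length 28).
GC content: GC 11/28 = 39.3% ✓
GC clamp: 3' end AGG has 2 G/C ✓
Tm: Tm = 64.9 + 41·(11 − 16.4)/28 = 57.0°C ✓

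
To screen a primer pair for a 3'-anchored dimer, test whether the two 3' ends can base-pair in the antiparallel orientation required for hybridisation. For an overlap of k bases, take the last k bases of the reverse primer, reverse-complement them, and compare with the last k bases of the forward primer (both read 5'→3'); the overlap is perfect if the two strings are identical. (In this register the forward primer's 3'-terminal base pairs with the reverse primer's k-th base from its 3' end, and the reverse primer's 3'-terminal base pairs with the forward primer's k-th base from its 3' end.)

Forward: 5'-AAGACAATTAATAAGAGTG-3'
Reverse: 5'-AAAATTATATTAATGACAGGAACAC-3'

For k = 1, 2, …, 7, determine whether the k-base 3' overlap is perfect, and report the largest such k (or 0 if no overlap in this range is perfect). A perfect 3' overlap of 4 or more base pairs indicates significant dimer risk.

Longest perfect overlap: 3 complementary base pairs; below the dimer-risk threshold (threshold 4).

Last 7 bases (5'→3') — forward …AAGAGTG, reverse …GGAACAC.
Reverse complement of the reverse primer's last 7 bases: GTGTTCC; its first k bases are the reverse complement of the reverse primer's last k bases, so a perfect k-base overlap needs the forward primer's last k bases to equal them.
Comparing (forward last k vs required): k=1: G vs G ✓; k=2: TG vs GT ✗; k=3: GTG vs GTG ✓; k=4: AGTG vs GTGT ✗; k=5: GAGTG vs GTGTT ✗; k=6: AGAGTG vs GTGTTC ✗; k=7: AAGAGTG vs GTGTTCC ✗.
Perfect overlaps at k = 1, 3; the largest is 3.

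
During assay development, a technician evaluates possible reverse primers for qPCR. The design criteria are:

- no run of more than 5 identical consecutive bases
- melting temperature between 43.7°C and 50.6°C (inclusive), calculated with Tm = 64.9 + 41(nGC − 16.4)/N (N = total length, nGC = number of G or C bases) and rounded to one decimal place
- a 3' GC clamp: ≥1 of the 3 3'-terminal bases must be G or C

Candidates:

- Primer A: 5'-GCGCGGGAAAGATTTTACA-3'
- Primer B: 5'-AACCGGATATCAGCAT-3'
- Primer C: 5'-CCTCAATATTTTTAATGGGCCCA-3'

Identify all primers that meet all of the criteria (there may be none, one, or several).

Primer A only.

Primer A (19 nt, A=6 T=4 G=6 C=3): longest run = 4 ✓; Tm = 64.9 + 41·(9 − 16.4)/19 = 48.9°C ✓; 3' end ACA has 1 G/C ✓ — passes.
Primer B (16 nt, A=6 T=3 G=3 C=4): longest run = 2 ✓; Tm = 64.9 + 41·(7 − 16.4)/16 = 40.8°C, outside 43.7–50.6°C ✗; 3' end CAT has 1 G/C ✓ — fails.
Primer C (23 nt, A=6 T=8 G=3 C=6): longest run = 5 ✓; Tm = 64.9 + 41·(9 − 16.4)/23 = 51.7°C, outside 43.7–50.6°C ✗; 3' end CCA has 2 G/C ✓ — fails.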